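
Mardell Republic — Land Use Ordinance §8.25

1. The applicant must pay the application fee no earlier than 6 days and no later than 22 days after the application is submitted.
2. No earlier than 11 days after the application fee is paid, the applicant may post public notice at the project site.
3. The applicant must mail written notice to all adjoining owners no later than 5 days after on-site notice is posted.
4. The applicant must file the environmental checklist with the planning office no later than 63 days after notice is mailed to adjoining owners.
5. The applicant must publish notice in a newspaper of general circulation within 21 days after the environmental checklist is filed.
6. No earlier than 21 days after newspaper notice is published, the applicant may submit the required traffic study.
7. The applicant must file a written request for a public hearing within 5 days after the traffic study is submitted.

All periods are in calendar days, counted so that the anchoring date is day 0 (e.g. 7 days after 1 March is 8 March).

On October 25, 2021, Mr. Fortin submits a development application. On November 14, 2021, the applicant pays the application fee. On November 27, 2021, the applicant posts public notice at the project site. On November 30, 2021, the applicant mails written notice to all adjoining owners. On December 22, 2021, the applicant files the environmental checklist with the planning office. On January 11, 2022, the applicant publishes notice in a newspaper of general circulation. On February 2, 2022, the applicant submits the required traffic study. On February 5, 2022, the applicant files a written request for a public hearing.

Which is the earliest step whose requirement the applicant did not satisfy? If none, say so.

(1) the permitted window runs from October 25, 2021 + 6 = October 31, 2021 to October 25, 2021 + 22 = November 16, 2021; November 14, 2021 falls inside that range.
(2) permitted from November 14, 2021 + 11 days = November 25, 2021 onward; done November 27, 2021, after the minimum wait.
(3) due by November 27, 2021 + 5 days = December 2, 2021; done November 30, 2021 — timely.
(4) due by November 30, 2021 + 63 days = February 1, 2022; done December 22, 2021 — timely.
(5) due by December 22, 2021 + 21 days = January 12, 2022; done January 11, 2022 — timely.
(6) permitted from January 11, 2022 + 21 days = February 1, 2022 onward; done February 2, 2022 — permitted.
(7) due by February 2, 2022 + 5 days = February 7, 2022; done February 5, 2022 — timely.

None — every step was satisfied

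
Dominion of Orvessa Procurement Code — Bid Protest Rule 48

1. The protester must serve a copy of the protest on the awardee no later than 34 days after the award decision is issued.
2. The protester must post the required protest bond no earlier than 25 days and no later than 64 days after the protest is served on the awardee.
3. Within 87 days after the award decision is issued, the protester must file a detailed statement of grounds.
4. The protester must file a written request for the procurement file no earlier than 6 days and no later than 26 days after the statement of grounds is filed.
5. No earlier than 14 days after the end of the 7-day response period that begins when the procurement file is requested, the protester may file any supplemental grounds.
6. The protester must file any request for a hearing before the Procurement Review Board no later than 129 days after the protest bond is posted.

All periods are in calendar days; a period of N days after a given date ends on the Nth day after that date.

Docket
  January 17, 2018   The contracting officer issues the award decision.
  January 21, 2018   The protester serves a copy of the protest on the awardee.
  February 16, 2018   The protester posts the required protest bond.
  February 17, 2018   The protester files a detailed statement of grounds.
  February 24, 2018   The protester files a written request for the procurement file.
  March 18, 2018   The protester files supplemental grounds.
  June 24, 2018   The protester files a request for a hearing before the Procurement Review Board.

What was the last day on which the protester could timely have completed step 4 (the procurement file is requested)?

March 15, 2018

Step 4 runs from February 17, 2018, when the statement of grounds is filed. The window is 6–26 days after February 17, 2018; it closes on March 15, 2018.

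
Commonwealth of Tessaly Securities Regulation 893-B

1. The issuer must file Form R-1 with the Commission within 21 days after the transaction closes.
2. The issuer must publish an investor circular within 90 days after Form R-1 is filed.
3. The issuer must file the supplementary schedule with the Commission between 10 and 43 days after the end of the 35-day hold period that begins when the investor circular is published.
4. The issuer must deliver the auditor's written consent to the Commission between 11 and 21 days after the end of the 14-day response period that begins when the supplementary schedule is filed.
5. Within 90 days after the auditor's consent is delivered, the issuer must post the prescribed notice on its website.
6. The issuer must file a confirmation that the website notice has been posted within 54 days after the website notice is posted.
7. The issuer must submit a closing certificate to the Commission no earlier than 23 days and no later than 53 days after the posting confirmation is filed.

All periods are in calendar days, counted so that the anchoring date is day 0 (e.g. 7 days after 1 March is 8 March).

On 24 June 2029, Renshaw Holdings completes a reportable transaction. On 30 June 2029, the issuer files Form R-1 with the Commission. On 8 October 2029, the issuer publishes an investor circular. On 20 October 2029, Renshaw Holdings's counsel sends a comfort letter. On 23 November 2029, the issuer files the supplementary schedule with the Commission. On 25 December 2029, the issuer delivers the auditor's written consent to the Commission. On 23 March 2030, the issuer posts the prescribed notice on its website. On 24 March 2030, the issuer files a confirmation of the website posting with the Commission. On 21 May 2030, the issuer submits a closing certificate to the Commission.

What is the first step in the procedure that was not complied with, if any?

(1) due by 24 June 2029 + 21 days = 15 July 2029; done 30 June 2029 — timely.
(2) due by 30 June 2029 + 90 days = 28 September 2029; not done until 8 October 2029, 10 days after the deadline.
The procedure was therefore not followed at step 2.

Step 2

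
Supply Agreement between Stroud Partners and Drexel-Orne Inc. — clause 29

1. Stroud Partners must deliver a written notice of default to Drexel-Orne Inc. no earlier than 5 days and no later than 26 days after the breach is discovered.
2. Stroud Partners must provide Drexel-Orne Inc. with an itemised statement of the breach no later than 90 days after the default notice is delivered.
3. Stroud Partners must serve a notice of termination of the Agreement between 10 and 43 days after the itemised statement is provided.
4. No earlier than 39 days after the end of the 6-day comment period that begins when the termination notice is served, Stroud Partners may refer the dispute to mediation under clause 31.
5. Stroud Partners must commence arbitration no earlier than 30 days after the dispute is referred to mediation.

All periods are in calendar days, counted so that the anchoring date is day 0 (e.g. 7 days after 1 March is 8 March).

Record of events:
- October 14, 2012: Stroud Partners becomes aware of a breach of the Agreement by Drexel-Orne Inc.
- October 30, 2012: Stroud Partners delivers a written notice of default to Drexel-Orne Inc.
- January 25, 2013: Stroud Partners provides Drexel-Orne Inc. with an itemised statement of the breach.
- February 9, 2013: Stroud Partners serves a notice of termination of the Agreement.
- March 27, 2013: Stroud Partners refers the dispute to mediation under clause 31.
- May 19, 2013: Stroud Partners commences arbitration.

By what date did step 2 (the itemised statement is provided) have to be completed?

Step 2 runs from October 30, 2012, when the default notice is delivered. 90 days after October 30, 2012 is January 28, 2013.

January 28, 2013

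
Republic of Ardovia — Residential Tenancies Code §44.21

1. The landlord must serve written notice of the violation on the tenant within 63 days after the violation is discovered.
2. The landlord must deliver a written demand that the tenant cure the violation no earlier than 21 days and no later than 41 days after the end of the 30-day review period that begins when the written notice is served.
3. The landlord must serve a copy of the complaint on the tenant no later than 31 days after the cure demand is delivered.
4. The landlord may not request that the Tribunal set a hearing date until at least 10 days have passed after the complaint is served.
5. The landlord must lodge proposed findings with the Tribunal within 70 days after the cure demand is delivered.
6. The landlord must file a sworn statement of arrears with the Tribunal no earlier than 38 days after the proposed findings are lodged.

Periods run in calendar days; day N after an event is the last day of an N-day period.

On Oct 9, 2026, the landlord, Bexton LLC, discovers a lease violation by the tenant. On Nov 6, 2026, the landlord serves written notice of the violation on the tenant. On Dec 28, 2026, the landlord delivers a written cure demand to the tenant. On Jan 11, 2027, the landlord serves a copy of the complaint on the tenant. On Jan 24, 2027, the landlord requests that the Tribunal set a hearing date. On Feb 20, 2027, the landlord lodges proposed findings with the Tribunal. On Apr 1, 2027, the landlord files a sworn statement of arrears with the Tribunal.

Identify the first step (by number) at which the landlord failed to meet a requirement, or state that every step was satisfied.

None — every step was satisfied

(1) due by Oct 9, 2026 + 63 days = Dec 11, 2026; completed Nov 6, 2026, before the deadline.
(2) the permitted window runs from Dec 6, 2026 + 21 = Dec 27, 2026 to Dec 6, 2026 + 41 = Jan 16, 2027; done Dec 28, 2026, which is between those dates.
(3) due by Dec 28, 2026 + 31 days = Jan 28, 2027; Jan 11, 2027 is within that limit.
(4) permitted from Jan 11, 2027 + 10 days = Jan 21, 2027 onward; done Jan 24, 2027, after the minimum wait.
(5) due by Dec 28, 2026 + 70 days = Mar 8, 2027; done Feb 20, 2027 — timely.
(6) permitted from Feb 20, 2027 + 38 days = Mar 30, 2027 onward; Apr 1, 2027 is on or after that date.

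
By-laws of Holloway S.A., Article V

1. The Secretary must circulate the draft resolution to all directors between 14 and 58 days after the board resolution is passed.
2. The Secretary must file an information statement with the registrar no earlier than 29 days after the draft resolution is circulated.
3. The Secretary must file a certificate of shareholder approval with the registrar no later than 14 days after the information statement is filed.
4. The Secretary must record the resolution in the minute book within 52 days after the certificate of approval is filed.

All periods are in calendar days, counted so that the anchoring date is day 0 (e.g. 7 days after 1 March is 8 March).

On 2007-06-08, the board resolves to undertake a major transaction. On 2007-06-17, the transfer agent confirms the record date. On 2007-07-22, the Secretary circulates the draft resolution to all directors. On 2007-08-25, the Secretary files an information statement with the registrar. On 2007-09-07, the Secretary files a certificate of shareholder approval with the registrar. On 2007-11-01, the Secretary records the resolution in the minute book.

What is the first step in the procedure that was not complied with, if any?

Step 4

(1) the permitted window runs from 2007-06-08 + 14 = 2007-06-22 to 2007-06-08 + 58 = 2007-08-05; 2007-07-22 falls inside that range.
(2) permitted from 2007-07-22 + 29 days = 2007-08-20 onward; 2007-08-25 is on or after that date.
(3) due by 2007-08-25 + 14 days = 2007-09-08; 2007-09-07 is within that limit.
(4) due by 2007-09-07 + 52 days = 2007-10-29; 2007-11-01 misses that deadline by 3 days.
That is the first point of non-compliance.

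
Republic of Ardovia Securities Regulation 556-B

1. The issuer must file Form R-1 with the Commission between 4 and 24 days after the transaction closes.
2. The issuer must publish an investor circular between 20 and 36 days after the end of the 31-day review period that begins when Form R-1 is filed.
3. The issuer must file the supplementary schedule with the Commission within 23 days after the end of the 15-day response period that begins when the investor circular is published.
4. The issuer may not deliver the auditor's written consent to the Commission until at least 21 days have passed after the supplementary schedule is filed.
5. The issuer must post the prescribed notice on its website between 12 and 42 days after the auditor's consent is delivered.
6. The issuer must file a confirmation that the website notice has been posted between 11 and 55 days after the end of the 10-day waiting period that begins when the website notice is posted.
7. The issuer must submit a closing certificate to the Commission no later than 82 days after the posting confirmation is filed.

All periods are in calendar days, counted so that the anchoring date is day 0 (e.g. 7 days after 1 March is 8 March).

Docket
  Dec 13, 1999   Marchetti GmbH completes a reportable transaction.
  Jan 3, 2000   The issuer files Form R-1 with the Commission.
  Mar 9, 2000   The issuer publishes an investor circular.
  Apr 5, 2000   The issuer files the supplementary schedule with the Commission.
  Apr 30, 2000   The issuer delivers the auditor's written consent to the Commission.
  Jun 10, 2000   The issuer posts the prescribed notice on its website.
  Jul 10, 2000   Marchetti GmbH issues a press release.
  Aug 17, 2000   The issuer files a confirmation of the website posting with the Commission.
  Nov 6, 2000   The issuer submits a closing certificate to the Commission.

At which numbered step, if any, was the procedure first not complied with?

Step 1 — 4 and 24 days from Dec 13, 1999 (when the transaction closes) are Dec 17, 1999 and Jan 6, 2000 respectively; done Jan 3, 2000, which is between those dates.
Step 2 — 20 and 36 days from Feb 3, 2000 (end of the 31-day review period, which began when Form R-1 is filed on Jan 3, 2000) are Feb 23, 2000 and Mar 10, 2000 respectively; done Mar 9, 2000, which is between those dates.
Step 3 — counting 23 days from Mar 24, 2000 (end of the 15-day response period, which began when the investor circular is published on Mar 9, 2000) gives a deadline of Apr 16, 2000; completed Apr 5, 2000, before the deadline.
Step 4 — must wait 21 days from Apr 5, 2000 (when the supplementary schedule is filed), so not before Apr 26, 2000; Apr 30, 2000 is on or after that date.
Step 5 — 12 and 42 days from Apr 30, 2000 (when the auditor's consent is delivered) are May 12, 2000 and Jun 11, 2000 respectively; Jun 10, 2000 falls inside that range.
Step 6 — 11 and 55 days from Jun 20, 2000 (end of the 10-day waiting period, which began when the website notice is posted on Jun 10, 2000) are Jul 1, 2000 and Aug 14, 2000 respectively; Aug 17, 2000 is 3 days past the end of the window.

Step 6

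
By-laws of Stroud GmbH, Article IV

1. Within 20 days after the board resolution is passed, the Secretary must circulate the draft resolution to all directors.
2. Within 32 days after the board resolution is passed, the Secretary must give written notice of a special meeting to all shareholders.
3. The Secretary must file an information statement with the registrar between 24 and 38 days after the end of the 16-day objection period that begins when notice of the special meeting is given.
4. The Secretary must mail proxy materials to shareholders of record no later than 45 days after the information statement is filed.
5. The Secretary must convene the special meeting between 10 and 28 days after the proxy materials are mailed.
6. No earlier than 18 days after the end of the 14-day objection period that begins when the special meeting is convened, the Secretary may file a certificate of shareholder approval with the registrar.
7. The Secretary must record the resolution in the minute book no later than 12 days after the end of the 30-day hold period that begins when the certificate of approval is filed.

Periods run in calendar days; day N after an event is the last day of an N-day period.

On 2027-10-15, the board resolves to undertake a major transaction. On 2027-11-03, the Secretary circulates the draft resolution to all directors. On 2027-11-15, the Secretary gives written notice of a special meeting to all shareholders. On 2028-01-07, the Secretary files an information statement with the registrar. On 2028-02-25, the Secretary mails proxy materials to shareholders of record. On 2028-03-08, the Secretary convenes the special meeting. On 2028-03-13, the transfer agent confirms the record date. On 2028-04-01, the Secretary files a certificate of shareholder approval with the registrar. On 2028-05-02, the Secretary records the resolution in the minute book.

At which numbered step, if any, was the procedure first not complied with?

Step 1: 20 days after 2027-10-15 (when the board resolution is passed) is 2027-11-04; completed 2027-11-03, before the deadline.
Step 2: 32 days after 2027-10-15 (when the board resolution is passed) is 2027-11-16; completed 2027-11-15, before the deadline.
Step 3: the window is 24–38 days after 2027-12-01 (end of the 16-day objection period, which began when notice of the special meeting is given on 2027-11-15), so 2027-12-25 through 2028-01-08; 2028-01-07 falls inside that range.
Step 4: 45 days after 2028-01-07 (when the information statement is filed) is 2028-02-21; not done until 2028-02-25, 4 days after the deadline.
The analysis stops there.

Step 4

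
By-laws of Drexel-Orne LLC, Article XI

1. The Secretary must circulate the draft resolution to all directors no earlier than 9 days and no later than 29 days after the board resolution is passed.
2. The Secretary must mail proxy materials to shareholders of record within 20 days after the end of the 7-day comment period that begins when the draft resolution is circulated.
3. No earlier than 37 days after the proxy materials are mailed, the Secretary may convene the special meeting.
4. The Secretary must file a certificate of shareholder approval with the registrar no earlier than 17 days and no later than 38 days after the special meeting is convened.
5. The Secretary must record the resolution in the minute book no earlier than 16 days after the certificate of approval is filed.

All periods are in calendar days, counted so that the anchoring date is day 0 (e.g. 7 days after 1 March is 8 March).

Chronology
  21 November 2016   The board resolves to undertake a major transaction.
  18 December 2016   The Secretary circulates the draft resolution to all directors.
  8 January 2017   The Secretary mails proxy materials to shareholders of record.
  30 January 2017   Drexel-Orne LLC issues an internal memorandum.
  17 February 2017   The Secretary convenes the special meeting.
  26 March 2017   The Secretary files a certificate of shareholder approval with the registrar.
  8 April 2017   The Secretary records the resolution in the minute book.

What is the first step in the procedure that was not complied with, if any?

Step 5

Step 1: the window is 9–29 days after 21 November 2016 (when the board resolution is passed), so 30 November 2016 through 20 December 2016; 18 December 2016 falls inside that range.
Step 2: 20 days after 25 December 2016 (end of the 7-day comment period, which began when the draft resolution is circulated on 18 December 2016) is 14 January 2017; done 8 January 2017 — timely.
Step 3: the earliest permitted date is 37 days after 8 January 2017 (when the proxy materials are mailed), i.e. 14 February 2017; 17 February 2017 is on or after that date.
Step 4: the window is 17–38 days after 17 February 2017 (when the special meeting is convened), so 6 March 2017 through 27 March 2017; done 26 March 2017, which is between those dates.
Step 5: the earliest permitted date is 16 days after 26 March 2017 (when the certificate of approval is filed), i.e. 11 April 2017; done 8 April 2017 — 3 days too early.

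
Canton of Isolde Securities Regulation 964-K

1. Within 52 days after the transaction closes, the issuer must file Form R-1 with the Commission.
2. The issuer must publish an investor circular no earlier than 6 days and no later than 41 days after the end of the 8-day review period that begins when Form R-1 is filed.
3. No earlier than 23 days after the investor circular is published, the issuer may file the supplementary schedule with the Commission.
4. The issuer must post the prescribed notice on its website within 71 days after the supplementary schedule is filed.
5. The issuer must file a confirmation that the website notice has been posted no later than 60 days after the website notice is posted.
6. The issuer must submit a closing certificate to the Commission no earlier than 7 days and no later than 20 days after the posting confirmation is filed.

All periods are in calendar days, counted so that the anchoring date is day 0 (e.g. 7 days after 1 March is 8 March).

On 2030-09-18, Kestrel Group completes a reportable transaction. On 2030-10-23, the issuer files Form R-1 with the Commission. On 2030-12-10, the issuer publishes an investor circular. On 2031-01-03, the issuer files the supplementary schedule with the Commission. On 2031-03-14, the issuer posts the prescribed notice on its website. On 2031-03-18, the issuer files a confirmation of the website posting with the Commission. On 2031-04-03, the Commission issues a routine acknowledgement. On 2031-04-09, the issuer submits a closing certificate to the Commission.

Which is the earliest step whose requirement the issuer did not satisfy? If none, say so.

Step 6

Step 1 — counting 52 days from 2030-09-18 (when the transaction closes) gives a deadline of 2030-11-09; done 2030-10-23 — timely.
Step 2 — 6 and 41 days from 2030-10-31 (end of the 8-day review period, which began when Form R-1 is filed on 2030-10-23) are 2030-11-06 and 2030-12-11 respectively; done 2030-12-10, which is between those dates.
Step 3 — must wait 23 days from 2030-12-10 (when the investor circular is published), so not before 2031-01-02; done 2031-01-03 — permitted.
Step 4 — counting 71 days from 2031-01-03 (when the supplementary schedule is filed) gives a deadline of 2031-03-15; done 2031-03-14 — timely.
Step 5 — counting 60 days from 2031-03-14 (when the website notice is posted) gives a deadline of 2031-05-13; done 2031-03-18 — timely.
Step 6 — 7 and 20 days from 2031-03-18 (when the posting confirmation is filed) are 2031-03-25 and 2031-04-07 respectively; 2031-04-09 is 2 days past the end of the window.
No need to go further; step 6 was not satisfied.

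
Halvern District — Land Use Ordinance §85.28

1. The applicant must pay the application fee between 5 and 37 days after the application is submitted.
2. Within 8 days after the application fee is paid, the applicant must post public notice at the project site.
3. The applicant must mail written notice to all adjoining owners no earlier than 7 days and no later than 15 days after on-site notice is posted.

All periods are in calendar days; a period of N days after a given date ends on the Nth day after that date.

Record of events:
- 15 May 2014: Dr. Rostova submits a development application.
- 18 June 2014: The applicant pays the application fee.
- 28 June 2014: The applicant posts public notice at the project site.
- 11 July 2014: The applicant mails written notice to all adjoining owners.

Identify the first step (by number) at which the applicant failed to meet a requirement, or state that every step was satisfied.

Step 1: the window is 5–37 days after 15 May 2014 (when the application is submitted), so 20 May 2014 through 21 June 2014; done 18 June 2014, which is between those dates.
Step 2: 8 days after 18 June 2014 (when the application fee is paid) is 26 June 2014; not done until 28 June 2014, 2 days after the deadline.
That is the first point of non-compliance.

Step 2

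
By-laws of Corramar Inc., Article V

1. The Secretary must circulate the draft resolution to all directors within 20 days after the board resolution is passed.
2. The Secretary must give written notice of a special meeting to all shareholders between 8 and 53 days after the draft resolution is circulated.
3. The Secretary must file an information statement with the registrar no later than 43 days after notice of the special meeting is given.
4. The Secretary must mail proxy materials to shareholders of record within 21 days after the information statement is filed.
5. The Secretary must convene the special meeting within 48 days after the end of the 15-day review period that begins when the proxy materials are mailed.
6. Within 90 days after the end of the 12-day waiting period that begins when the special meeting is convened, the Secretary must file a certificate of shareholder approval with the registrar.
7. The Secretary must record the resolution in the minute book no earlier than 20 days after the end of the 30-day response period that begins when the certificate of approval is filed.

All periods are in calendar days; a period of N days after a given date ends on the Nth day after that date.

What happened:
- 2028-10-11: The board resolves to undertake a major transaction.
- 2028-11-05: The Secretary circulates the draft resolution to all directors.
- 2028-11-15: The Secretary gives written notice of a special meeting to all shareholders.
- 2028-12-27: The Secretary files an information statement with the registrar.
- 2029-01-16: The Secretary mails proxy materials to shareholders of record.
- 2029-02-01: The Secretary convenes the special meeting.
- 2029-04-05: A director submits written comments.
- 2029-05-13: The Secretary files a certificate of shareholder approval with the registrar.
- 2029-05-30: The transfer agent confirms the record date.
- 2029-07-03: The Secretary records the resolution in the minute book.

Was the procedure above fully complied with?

(1) due by 2028-10-11 + 20 days = 2028-10-31; 2028-11-05 misses that deadline by 5 days.
Later steps need not be reached.

No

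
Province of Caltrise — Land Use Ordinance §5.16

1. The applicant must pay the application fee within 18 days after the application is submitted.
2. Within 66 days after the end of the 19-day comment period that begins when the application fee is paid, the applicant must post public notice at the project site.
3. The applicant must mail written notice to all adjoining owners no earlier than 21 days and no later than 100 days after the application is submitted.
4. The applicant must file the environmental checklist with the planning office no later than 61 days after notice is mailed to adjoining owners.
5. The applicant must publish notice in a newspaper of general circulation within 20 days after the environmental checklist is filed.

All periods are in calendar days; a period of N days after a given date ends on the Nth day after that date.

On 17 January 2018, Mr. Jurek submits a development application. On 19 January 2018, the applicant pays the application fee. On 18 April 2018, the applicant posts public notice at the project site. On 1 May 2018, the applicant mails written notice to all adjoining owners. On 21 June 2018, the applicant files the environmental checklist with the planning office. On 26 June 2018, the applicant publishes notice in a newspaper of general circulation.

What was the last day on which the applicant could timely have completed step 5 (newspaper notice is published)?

11 July 2018

Step 5 runs from 21 June 2018, when the environmental checklist is filed. 20 days after 21 June 2018 is 11 July 2018.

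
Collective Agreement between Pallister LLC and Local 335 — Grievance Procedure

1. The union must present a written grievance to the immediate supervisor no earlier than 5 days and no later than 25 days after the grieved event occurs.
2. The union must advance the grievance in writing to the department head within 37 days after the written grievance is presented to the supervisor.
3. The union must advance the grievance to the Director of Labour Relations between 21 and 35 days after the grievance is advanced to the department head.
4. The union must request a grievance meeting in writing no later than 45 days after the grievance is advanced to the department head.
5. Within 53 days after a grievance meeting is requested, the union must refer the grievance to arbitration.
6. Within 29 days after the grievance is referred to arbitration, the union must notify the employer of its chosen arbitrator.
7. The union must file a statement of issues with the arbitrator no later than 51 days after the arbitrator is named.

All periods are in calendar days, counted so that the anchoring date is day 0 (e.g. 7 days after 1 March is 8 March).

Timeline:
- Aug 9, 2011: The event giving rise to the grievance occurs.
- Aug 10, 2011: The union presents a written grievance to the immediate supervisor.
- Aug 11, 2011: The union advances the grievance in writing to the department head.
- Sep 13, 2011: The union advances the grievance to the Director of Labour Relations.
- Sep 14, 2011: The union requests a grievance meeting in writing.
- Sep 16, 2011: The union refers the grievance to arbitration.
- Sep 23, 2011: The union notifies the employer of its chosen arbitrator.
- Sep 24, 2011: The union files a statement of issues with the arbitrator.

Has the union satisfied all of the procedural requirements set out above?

No

Step 1 — 5 and 25 days from Aug 9, 2011 (when the grieved event occurs) are Aug 14, 2011 and Sep 3, 2011 respectively; done Aug 10, 2011 — 4 days before the window opened.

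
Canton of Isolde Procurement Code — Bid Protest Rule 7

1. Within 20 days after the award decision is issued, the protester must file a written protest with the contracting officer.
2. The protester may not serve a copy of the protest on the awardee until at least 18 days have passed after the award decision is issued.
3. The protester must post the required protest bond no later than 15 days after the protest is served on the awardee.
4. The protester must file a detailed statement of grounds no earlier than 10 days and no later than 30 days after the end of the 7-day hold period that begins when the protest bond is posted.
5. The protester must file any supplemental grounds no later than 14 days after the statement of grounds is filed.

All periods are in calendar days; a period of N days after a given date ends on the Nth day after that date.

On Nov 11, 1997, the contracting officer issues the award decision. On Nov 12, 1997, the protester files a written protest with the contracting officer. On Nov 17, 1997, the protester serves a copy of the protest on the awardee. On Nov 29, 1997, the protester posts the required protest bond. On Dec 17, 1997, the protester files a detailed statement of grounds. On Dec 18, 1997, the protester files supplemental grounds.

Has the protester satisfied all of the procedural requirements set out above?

No

Step 1: 20 days after Nov 11, 1997 (when the award decision is issued) is Dec 1, 1997; completed Nov 12, 1997, before the deadline.
Step 2: the earliest permitted date is 18 days after Nov 11, 1997 (when the award decision is issued), i.e. Nov 29, 1997; Nov 17, 1997 is 12 days before the earliest permitted date.
That is the first point of non-compliance.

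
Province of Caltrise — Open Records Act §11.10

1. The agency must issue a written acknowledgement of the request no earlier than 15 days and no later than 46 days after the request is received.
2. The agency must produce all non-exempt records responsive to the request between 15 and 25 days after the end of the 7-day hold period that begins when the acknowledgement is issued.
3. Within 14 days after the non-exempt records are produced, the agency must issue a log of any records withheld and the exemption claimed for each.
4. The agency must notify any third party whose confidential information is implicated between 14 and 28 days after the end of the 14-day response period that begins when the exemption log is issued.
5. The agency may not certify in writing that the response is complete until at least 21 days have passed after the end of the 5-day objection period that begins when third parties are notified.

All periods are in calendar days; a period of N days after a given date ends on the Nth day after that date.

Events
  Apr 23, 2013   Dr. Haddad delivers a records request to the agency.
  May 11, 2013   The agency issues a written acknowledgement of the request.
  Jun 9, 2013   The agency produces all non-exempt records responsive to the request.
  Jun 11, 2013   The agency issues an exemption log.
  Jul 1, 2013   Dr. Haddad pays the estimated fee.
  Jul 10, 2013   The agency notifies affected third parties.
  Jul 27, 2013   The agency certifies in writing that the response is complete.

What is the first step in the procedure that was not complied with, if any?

Step 5

Step 1: the window is 15–46 days after Apr 23, 2013 (when the request is received), so May 8, 2013 through Jun 8, 2013; May 11, 2013 falls inside that range.
Step 2: the window is 15–25 days after May 18, 2013 (end of the 7-day hold period, which began when the acknowledgement is issued on May 11, 2013), so Jun 2, 2013 through Jun 12, 2013; Jun 9, 2013 falls inside that range.
Step 3: 14 days after Jun 9, 2013 (when the non-exempt records are produced) is Jun 23, 2013; done Jun 11, 2013 — timely.
Step 4: the window is 14–28 days after Jun 25, 2013 (end of the 14-day response period, which began when the exemption log is issued on Jun 11, 2013), so Jul 9, 2013 through Jul 23, 2013; Jul 10, 2013 falls inside that range.
Step 5: the earliest permitted date is 21 days after Jul 15, 2013 (end of the 5-day objection period, which began when third parties are notified on Jul 10, 2013), i.e. Aug 5, 2013; done Jul 27, 2013 — 9 days too early.
The analysis stops there.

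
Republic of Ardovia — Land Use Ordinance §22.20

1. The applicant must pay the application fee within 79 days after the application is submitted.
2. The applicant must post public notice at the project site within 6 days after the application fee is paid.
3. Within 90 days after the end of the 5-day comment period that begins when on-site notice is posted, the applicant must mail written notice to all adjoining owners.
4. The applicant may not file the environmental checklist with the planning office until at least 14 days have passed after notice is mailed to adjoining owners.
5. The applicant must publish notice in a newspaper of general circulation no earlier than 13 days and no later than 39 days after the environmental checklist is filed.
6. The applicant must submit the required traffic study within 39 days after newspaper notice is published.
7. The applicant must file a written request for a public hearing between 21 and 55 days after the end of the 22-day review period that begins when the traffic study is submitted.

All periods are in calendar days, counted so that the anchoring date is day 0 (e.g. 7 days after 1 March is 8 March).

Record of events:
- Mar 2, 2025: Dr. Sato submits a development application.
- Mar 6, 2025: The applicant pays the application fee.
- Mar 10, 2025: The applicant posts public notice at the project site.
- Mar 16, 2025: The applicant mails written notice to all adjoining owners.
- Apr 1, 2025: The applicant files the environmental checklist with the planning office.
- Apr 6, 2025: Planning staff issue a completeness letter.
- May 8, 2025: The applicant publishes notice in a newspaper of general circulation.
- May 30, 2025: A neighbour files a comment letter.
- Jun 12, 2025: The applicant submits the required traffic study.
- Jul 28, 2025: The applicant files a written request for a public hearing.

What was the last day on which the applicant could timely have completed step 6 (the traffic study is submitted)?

Step 6 runs from May 8, 2025, when newspaper notice is published. 39 days after May 8, 2025 is Jun 16, 2025.

Jun 16, 2025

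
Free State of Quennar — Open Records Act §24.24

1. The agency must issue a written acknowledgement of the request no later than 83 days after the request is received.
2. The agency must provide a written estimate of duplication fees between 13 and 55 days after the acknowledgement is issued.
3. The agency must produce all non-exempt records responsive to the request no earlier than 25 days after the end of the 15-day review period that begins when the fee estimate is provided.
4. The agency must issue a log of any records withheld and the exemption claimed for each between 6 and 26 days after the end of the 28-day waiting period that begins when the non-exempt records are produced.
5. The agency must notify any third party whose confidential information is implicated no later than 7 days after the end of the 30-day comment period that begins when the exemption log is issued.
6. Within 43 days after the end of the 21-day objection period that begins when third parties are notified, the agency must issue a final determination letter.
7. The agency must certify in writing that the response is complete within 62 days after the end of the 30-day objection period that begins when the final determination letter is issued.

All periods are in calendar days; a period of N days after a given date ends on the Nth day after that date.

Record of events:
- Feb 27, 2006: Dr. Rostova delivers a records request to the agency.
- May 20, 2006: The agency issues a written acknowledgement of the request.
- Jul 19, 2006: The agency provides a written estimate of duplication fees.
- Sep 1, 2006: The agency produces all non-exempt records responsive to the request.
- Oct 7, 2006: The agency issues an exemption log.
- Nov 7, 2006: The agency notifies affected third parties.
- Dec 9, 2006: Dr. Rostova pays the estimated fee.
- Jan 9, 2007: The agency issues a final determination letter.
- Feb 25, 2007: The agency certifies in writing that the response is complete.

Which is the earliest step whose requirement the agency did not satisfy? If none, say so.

(1) due by Feb 27, 2006 + 83 days = May 21, 2006; completed May 20, 2006, before the deadline.
(2) the permitted window runs from May 20, 2006 + 13 = Jun 2, 2006 to May 20, 2006 + 55 = Jul 14, 2006; Jul 19, 2006 is 5 days past the end of the window.
The analysis stops there.

Step 2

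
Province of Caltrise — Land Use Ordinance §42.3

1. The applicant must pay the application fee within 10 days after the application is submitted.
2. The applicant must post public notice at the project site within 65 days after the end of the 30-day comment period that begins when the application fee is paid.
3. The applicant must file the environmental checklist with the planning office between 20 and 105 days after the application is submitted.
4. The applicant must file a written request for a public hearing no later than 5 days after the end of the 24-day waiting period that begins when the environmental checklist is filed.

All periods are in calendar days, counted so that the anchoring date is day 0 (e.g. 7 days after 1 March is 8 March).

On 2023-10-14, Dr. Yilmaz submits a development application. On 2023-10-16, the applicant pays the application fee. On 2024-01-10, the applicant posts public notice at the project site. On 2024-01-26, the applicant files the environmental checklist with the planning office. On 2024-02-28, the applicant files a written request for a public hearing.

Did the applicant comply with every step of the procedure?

Step 1 — counting 10 days from 2023-10-14 (when the application is submitted) gives a deadline of 2023-10-24; completed 2023-10-16, before the deadline.
Step 2 — counting 65 days from 2023-11-15 (end of the 30-day comment period, which began when the application fee is paid on 2023-10-16) gives a deadline of 2024-01-19; 2024-01-10 is within that limit.
Step 3 — 20 and 105 days from 2023-10-14 (when the application is submitted) are 2023-11-03 and 2024-01-27 respectively; done 2024-01-26 — within the window.
Step 4 — counting 5 days from 2024-02-19 (end of the 24-day waiting period, which began when the environmental checklist is filed on 2024-01-26) gives a deadline of 2024-02-24; done 2024-02-28 — 4 days late.

No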